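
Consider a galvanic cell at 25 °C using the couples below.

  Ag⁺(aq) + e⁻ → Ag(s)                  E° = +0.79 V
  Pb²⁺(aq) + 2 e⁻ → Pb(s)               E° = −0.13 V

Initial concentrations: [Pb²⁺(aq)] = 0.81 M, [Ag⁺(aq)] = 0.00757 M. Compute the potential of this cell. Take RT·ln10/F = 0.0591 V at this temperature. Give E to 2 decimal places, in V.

Since E°(Ag⁺/Ag) > E°(Pb²⁺/Pb), Ag⁺/Ag serves as the cathode.
E°cell = E°cat − E°an = +0.79 − (−0.13) = +0.92 V; n = 2.
The balanced reaction is 2 Ag⁺(aq) + Pb(s) → 2 Ag(s) + Pb²⁺(aq), so Q = [Pb²⁺(aq)] / [Ag⁺(aq)]^2 = 1.41×10^4 and log Q = 4.150.
E = E° − (0.0591/n)·log Q = +0.92 − (0.0591/2)(4.150) = +0.80 V.

+0.80 V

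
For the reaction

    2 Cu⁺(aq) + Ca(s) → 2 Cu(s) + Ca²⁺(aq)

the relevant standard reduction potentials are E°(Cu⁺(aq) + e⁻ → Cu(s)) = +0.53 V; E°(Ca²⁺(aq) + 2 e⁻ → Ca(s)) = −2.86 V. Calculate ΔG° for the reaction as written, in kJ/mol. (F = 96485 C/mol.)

In the reaction as written Cu⁺(aq) is reduced, so the Cu⁺/Cu couple is the cathode and Ca²⁺/Ca is the anode.
E°cell = +0.53 − (−2.86) = +3.39 V; balancing electrons gives n = 2.
ΔG° = −nFE°cell = −(2)(96485)(+3.39) J/mol = −654 kJ/mol.

−654 kJ/mol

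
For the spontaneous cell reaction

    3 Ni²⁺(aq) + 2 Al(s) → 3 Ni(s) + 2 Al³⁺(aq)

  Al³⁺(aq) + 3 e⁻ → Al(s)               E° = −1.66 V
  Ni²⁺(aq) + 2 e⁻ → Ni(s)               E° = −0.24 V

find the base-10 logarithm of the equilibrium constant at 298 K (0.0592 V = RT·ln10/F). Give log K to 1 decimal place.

log K = 143.9

The Ni²⁺/Ni couple is reduced (cathode); E°cell = −0.24 − (−1.66) = +1.42 V with n = 6.
At equilibrium E = 0, so log K = nE°cell / 0.0592 = (6)(+1.42) / 0.0592 = 143.9.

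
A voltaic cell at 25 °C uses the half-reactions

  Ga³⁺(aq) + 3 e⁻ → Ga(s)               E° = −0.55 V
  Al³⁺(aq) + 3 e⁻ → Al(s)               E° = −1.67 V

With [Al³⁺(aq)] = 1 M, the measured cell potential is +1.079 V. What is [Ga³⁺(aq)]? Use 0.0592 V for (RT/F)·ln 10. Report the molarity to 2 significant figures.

The Ga³⁺/Ga couple has the larger reduction potential, so it is the cathode: E°cell = −0.55 − (−1.67) = +1.12 V and n = 3.
Since E = E° − (0.0592/n)·log Q, log Q = n(E° − E)/0.0592 = 2.078.
For Ga³⁺(aq) + Al(s) → Ga(s) + Al³⁺(aq), the reaction quotient is Q = [Al³⁺(aq)] / [Ga³⁺(aq)].
Substituting the known concentrations and solving, log [Ga³⁺(aq)] = −2.078 and [Ga³⁺(aq)] = 0.0084 M.

0.0084 M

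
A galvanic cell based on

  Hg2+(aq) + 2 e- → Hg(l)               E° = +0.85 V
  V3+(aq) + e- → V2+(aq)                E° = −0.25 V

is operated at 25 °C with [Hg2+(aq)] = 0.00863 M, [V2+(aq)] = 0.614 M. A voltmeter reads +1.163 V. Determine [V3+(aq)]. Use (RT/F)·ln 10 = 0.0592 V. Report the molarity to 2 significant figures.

The Hg²⁺/Hg couple has the larger reduction potential, so it is the cathode: E°cell = +0.85 − (−0.25) = +1.10 V and n = 2.
Rearranging E = E° − (0.0592/n)·log Q gives log Q = 2(+1.10 − (+1.163))/0.0592 = −2.128.
The balanced reaction is Hg2+(aq) + 2 V2+(aq) → Hg(l) + 2 V3+(aq), so Q = [V3+(aq)]^2 / ([Hg2+(aq)]·[V2+(aq)]^2).
Solving for the unknown gives log [V3+(aq)] = −2.308, so [V3+(aq)] ≈ 0.0049 M.

0.0049 M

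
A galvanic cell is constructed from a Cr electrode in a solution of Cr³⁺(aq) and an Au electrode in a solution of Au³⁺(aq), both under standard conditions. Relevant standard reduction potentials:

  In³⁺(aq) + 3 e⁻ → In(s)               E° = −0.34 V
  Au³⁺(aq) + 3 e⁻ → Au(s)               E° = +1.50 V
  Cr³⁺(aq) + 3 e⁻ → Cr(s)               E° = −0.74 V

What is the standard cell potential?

The Au³⁺/Au couple has the higher E°, so Au ion is reduced (cathode) and Cr is oxidized (anode).
E°cell = E°(cathode) − E°(anode) = +1.50 − (−0.74) = +2.24 V.

+2.24 V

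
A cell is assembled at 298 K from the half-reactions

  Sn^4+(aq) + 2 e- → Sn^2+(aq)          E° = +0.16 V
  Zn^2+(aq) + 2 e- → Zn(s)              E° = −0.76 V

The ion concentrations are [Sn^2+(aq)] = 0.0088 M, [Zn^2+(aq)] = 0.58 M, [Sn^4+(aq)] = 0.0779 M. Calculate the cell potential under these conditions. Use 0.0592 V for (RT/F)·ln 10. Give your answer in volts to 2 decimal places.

+0.96 V

Since E°(Sn⁴⁺/Sn²⁺) > E°(Zn²⁺/Zn), Sn⁴⁺/Sn²⁺ serves as the cathode.
The standard potential is +0.16 − (−0.76) = +0.92 V and the balanced reaction transfers n = 2 electrons.
For the overall reaction Sn^4+(aq) + Zn(s) → Sn^2+(aq) + Zn^2+(aq), Q = ([Sn^2+(aq)]·[Zn^2+(aq)]) / [Sn^4+(aq)] = 0.0655, giving log Q = −1.184.
Applying E = E° − (RT ln10/nF)·log Q gives +0.92 − (0.0592/2)(−1.184) = +0.96 V.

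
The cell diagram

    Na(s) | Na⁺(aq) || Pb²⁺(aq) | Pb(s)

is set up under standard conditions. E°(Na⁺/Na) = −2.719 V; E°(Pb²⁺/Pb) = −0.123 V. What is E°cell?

+2.596 V

By convention the left-hand electrode in cell notation is the anode (oxidation) and the right-hand electrode is the cathode (reduction).
E°cell = E°(right) − E°(left) = −0.123 − (−2.719) = +2.596 V.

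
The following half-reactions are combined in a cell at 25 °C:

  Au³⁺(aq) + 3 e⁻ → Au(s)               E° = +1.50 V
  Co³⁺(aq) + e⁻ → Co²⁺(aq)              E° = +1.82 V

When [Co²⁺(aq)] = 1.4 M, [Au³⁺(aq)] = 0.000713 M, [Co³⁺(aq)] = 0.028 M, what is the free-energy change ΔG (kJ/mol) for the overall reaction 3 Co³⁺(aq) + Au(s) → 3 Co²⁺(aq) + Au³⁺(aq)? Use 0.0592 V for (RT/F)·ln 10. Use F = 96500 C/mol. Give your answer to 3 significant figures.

With Co³⁺/Co²⁺ reduced at the cathode, E°cell = +1.82 − (+1.50) = +0.32 V and n = 3.
Q = ([Co²⁺(aq)]^3·[Au³⁺(aq)]) / [Co³⁺(aq)]^3 = 89.1, so log Q = 1.950 and E = +0.32 − (0.0592/3)(1.950) = +0.2815 V.
ΔG = −nFE = −(3)(96500)(+0.2815) J/mol = −81.5 kJ/mol.

−81.5 kJ/mol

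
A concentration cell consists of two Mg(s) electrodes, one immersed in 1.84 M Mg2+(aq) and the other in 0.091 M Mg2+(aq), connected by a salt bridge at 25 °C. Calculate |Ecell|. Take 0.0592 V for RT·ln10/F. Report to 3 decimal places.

For a concentration cell E°cell = 0, since both electrodes use the same couple.
The compartment with the higher Mg2+(aq) concentration (1.84 M) acts as the cathode; ions are reduced there and produced at the dilute (0.091 M) anode.
With n = 2, Ecell = −(0.0592/2)·log([dilute]/[conc]) = −(0.0592/2)·log(0.091/1.84) = +0.039 V.

0.039 V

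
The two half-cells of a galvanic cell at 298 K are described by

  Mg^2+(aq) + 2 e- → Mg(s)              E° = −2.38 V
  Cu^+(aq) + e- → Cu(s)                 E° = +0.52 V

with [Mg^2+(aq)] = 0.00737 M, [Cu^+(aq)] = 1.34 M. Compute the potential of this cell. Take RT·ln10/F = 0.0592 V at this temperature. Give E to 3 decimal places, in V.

+2.971 V

The Cu⁺/Cu couple has the more positive E°, so it is the cathode; Mg²⁺/Mg is the anode.
E°cell = E°cat − E°an = +0.52 − (−2.38) = +2.90 V; n = 2.
The balanced reaction is 2 Cu^+(aq) + Mg(s) → 2 Cu(s) + Mg^2+(aq), so Q = [Mg^2+(aq)] / [Cu^+(aq)]^2 = 0.0041 and log Q = −2.387.
By the Nernst equation, E = +2.90 − (0.0592/2)·(−2.387) = +2.971 V.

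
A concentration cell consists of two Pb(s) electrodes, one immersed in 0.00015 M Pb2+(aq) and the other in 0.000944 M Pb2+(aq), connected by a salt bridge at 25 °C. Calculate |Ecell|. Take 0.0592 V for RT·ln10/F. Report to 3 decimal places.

For a concentration cell E°cell = 0, since both electrodes use the same couple.
The compartment with the higher Pb2+(aq) concentration (0.000944 M) acts as the cathode; ions are reduced there and produced at the dilute (0.00015 M) anode.
With n = 2, Ecell = −(0.0592/2)·log([dilute]/[conc]) = −(0.0592/2)·log(0.00015/0.000944) = +0.024 V.

0.024 V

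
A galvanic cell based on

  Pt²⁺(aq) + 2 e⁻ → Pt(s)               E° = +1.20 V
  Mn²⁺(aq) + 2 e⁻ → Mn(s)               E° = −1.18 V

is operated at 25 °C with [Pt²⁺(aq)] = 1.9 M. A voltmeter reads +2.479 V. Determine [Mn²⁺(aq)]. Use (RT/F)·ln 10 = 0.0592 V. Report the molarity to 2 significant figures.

0.00086 M

The Pt²⁺/Pt couple has the larger reduction potential, so it is the cathode: E°cell = +1.20 − (−1.18) = +2.38 V and n = 2.
From the Nernst equation, log Q = n(E° − E)/0.0592 = 2·(+2.38 − (+2.479))/0.0592 = −3.345.
The balanced reaction is Pt²⁺(aq) + Mn(s) → Pt(s) + Mn²⁺(aq), so Q = [Mn²⁺(aq)] / [Pt²⁺(aq)].
Substituting the known concentrations and solving, log [Mn²⁺(aq)] = −3.066 and [Mn²⁺(aq)] = 0.00086 M.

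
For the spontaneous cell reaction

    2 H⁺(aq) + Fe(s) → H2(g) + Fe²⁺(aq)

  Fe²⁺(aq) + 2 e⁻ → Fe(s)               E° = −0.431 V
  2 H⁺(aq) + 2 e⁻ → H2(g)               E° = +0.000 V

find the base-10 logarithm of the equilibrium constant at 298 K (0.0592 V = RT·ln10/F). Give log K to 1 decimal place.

log K = 14.6

The 2H⁺/H₂ couple is reduced (cathode); E°cell = +0.000 − (−0.431) = +0.431 V with n = 2.
At equilibrium E = 0, so log K = nE°cell / 0.0592 = (2)(+0.431) / 0.0592 = 14.6.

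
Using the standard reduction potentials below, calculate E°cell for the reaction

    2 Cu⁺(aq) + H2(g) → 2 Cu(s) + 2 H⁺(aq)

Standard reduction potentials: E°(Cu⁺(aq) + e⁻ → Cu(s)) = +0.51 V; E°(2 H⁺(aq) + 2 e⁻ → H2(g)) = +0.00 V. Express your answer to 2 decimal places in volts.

+0.51 V

In the reaction as written, Cu⁺(aq) is reduced (cathode) and H⁺(aq) is produced by oxidation at the anode.
E°cell = E°(cathode) − E°(anode) = +0.51 − (+0.00) = +0.51 V.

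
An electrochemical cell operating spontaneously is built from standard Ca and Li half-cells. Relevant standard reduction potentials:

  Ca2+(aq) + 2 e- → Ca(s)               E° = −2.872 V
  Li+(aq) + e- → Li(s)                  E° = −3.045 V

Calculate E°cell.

+0.173 V

Of the two couples in this cell, the one with the more positive reduction potential is reduced at the cathode: here that is Ca²⁺/Ca (−2.872 V); Li⁺/Li (−3.045 V) is the anode.
E°cell = E°(cathode) − E°(anode) = −2.872 − (−3.045) = +0.173 V.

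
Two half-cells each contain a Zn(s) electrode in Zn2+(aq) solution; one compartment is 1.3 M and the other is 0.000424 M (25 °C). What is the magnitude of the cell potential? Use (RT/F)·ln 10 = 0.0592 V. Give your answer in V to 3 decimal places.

0.103 V

For a concentration cell E°cell = 0, since both electrodes use the same couple.
The compartment with the higher Zn2+(aq) concentration (1.3 M) acts as the cathode; ions are reduced there and produced at the dilute (0.000424 M) anode.
With n = 2, Ecell = −(0.0592/2)·log([dilute]/[conc]) = −(0.0592/2)·log(0.000424/1.3) = +0.103 V.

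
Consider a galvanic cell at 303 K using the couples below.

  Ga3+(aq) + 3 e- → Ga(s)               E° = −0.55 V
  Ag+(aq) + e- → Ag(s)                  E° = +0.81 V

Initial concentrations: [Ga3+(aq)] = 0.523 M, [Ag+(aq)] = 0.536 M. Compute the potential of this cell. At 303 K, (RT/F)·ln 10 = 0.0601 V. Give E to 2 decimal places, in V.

+1.35 V

Ag⁺/Ag is reduced (cathode, E° = +0.81 V) and Ga³⁺/Ga is oxidized (anode).
The standard potential is +0.81 − (−0.55) = +1.36 V and the balanced reaction transfers n = 3 electrons.
For the overall reaction 3 Ag+(aq) + Ga(s) → 3 Ag(s) + Ga3+(aq), Q = [Ga3+(aq)] / [Ag+(aq)]^3 = 3.4, giving log Q = 0.531.
E = E° − (0.0601/n)·log Q = +1.36 − (0.0601/3)(0.531) = +1.35 V.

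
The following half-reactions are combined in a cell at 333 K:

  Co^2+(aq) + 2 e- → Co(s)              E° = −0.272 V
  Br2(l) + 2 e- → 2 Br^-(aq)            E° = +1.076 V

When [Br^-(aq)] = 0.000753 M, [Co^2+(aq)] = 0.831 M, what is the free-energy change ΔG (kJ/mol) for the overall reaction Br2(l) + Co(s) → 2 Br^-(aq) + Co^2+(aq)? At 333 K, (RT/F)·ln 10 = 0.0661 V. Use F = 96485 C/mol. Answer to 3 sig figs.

−300 kJ/mol

E°cell = +1.076 − (−0.272) = +1.348 V; the balanced reaction transfers n = 2 electrons.
The reaction quotient is [Br^-(aq)]^2·[Co^2+(aq)] = 4.71×10^−7; by Nernst, E = +1.348 − (0.0661/2)(−6.327) = +1.5571 V.
Finally ΔG = −nFE = −(2)(96485 C/mol)(+1.5571 V) = −300 kJ/mol.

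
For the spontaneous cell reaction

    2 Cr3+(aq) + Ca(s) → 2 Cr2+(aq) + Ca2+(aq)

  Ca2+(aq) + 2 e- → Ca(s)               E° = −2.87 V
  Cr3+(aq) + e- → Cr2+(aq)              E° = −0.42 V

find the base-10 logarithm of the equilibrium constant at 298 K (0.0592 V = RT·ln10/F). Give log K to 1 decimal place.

log K = 82.8

The Cr³⁺/Cr²⁺ couple is reduced (cathode); E°cell = −0.42 − (−2.87) = +2.45 V with n = 2.
At equilibrium E = 0, so log K = nE°cell / 0.0592 = (2)(+2.45) / 0.0592 = 82.8.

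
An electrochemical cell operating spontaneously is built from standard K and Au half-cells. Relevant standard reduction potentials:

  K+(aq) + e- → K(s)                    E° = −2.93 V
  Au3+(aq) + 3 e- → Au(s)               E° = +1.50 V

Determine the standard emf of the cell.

+4.43 V

Of the two couples in this cell, the one with the more positive reduction potential is reduced at the cathode: here that is Au³⁺/Au (+1.50 V); K⁺/K (−2.93 V) is the anode.
E°cell = E°(cathode) − E°(anode) = +1.50 − (−2.93) = +4.43 V.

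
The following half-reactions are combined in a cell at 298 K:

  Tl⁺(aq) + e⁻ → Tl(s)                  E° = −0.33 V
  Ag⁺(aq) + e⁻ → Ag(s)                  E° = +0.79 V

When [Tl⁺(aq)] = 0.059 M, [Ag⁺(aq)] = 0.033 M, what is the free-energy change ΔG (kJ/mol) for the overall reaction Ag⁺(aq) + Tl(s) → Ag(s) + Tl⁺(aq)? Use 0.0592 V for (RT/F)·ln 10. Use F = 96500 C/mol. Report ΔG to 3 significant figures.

The standard cell potential is +0.79 − (−0.33) = +1.12 V, with n = 1 electron in the balanced equation.
Here Q = [Tl⁺(aq)] / [Ag⁺(aq)] = 1.79 (log Q = 0.252), giving E = +1.12 − (0.0592/1)·(0.252) = +1.1051 V.
Finally ΔG = −nFE = −(1)(96500 C/mol)(+1.1051 V) = −107 kJ/mol.

−107 kJ/mol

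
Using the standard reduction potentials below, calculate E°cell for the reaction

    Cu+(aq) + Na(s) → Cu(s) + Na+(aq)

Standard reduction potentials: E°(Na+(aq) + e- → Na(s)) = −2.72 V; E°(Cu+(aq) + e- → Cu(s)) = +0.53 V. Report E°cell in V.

+3.25 V

Cu+(aq) gains electrons, so the Cu⁺/Cu couple is the cathode; the Na⁺/Na couple is the anode.
E°cell = E°(cathode) − E°(anode) = +0.53 − (−2.72) = +3.25 V.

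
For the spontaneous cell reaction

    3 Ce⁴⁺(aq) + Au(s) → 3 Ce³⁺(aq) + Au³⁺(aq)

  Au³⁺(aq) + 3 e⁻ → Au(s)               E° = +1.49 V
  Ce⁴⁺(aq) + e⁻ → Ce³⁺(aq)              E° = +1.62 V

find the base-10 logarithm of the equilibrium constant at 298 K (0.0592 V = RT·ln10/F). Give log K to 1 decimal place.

log K = 6.6

The Ce⁴⁺/Ce³⁺ couple is reduced (cathode); E°cell = +1.62 − (+1.49) = +0.13 V with n = 3.
At equilibrium E = 0, so log K = nE°cell / 0.0592 = (3)(+0.13) / 0.0592 = 6.6.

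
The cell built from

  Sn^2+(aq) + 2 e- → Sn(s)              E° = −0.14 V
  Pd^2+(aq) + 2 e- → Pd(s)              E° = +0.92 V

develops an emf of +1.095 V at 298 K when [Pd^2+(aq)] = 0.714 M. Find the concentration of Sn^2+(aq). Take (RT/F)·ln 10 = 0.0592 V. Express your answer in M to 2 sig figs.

With Pd²⁺/Pd at the cathode and Sn²⁺/Sn at the anode, E°cell = +0.92 − (−0.14) = +1.06 V (n = 2).
Since E = E° − (0.0592/n)·log Q, log Q = n(E° − E)/0.0592 = −1.182.
The balanced reaction is Pd^2+(aq) + Sn(s) → Pd(s) + Sn^2+(aq), so Q = [Sn^2+(aq)] / [Pd^2+(aq)].
Substituting the known concentrations and solving, log [Sn^2+(aq)] = −1.328 and [Sn^2+(aq)] = 0.047 M.

0.047 M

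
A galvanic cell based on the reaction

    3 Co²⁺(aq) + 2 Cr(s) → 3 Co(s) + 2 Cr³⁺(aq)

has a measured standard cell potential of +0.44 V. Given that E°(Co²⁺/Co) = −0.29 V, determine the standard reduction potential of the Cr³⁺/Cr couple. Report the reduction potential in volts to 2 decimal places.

−0.73 V

In the reaction as written the Co²⁺/Co couple is reduced (cathode) and Cr³⁺/Cr is oxidized (anode), so E°cell = E°(Co²⁺/Co) − E°(Cr³⁺/Cr).
E°(Cr³⁺/Cr) = E°(cathode) − E°cell = −0.29 − (+0.44) = −0.73 V.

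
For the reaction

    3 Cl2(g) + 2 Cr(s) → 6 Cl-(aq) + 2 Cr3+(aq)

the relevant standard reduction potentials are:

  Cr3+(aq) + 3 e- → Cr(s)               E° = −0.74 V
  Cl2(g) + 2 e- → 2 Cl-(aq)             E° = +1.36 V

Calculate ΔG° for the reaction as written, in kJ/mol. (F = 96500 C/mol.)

In the reaction as written Cl2(g) is reduced, so the Cl₂/Cl⁻ couple is the cathode and Cr³⁺/Cr is the anode.
E°cell = +1.36 − (−0.74) = +2.10 V; balancing electrons gives n = 6.
ΔG° = −nFE°cell = −(6)(96500)(+2.10) J/mol = −1216 kJ/mol.

−1216 kJ/mol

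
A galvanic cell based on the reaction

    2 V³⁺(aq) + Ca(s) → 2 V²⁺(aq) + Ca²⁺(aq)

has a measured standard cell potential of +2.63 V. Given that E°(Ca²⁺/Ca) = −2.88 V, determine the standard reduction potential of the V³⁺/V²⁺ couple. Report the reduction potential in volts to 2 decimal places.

In the reaction as written the V³⁺/V²⁺ couple is reduced (cathode) and Ca²⁺/Ca is oxidized (anode), so E°cell = E°(V³⁺/V²⁺) − E°(Ca²⁺/Ca).
E°(V³⁺/V²⁺) = E°cell + E°(anode) = +2.63 + (−2.88) = −0.25 V.

−0.25 V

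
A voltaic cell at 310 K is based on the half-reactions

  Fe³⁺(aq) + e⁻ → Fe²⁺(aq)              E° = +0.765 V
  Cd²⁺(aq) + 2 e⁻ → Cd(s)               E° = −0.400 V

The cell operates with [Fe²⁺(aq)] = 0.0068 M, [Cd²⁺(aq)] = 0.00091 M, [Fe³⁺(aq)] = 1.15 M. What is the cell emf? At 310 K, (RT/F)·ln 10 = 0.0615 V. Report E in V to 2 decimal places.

Since E°(Fe³⁺/Fe²⁺) > E°(Cd²⁺/Cd), Fe³⁺/Fe²⁺ serves as the cathode.
E°cell = E°cat − E°an = +0.765 − (−0.400) = +1.165 V; n = 2.
The balanced reaction is 2 Fe³⁺(aq) + Cd(s) → 2 Fe²⁺(aq) + Cd²⁺(aq), so Q = ([Fe²⁺(aq)]^2·[Cd²⁺(aq)]) / [Fe³⁺(aq)]^2 = 3.18×10^−8 and log Q = −7.497.
By the Nernst equation, E = +1.165 − (0.0615/2)·(−7.497) = +1.40 V.

+1.40 V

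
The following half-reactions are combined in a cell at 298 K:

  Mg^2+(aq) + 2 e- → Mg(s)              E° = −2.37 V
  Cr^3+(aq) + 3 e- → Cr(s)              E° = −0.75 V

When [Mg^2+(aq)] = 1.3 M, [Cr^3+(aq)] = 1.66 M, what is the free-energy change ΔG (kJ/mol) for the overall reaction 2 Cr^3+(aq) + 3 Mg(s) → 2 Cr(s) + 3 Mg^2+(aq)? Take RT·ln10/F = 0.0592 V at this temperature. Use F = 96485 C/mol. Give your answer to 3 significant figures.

−938 kJ/mol

E°cell = −0.75 − (−2.37) = +1.62 V; the balanced reaction transfers n = 6 electrons.
The reaction quotient is [Mg^2+(aq)]^3 / [Cr^3+(aq)]^2 = 0.797; by Nernst, E = +1.62 − (0.0592/6)(−0.098) = +1.6210 V.
Finally ΔG = −nFE = −(6)(96485 C/mol)(+1.6210 V) = −938 kJ/mol.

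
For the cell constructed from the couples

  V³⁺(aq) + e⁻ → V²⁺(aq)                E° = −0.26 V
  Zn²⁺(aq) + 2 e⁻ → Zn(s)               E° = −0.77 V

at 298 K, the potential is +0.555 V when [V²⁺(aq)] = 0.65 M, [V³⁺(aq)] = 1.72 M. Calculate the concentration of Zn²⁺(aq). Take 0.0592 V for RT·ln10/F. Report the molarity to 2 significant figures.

With V³⁺/V²⁺ at the cathode and Zn²⁺/Zn at the anode, E°cell = −0.26 − (−0.77) = +0.51 V (n = 2).
From the Nernst equation, log Q = n(E° − E)/0.0592 = 2·(+0.51 − (+0.555))/0.0592 = −1.520.
Balancing electrons gives 2 V³⁺(aq) + Zn(s) → 2 V²⁺(aq) + Zn²⁺(aq); thus Q = ([V²⁺(aq)]^2·[Zn²⁺(aq)]) / [V³⁺(aq)]^2.
Isolating [Zn²⁺(aq)] in Q = 10^{−1.520} yields log [Zn²⁺(aq)] = −0.675, i.e. 0.21 M.

0.21 M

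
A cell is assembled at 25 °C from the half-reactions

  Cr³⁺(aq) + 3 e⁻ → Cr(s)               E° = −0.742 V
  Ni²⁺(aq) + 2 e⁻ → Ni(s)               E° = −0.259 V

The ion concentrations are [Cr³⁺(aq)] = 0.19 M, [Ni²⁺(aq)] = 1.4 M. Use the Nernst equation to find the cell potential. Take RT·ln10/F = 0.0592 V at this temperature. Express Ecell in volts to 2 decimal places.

+0.50 V

The Ni²⁺/Ni couple has the more positive E°, so it is the cathode; Cr³⁺/Cr is the anode.
E°cell = E°cat − E°an = −0.259 − (−0.742) = +0.483 V; n = 6.
For the overall reaction 3 Ni²⁺(aq) + 2 Cr(s) → 3 Ni(s) + 2 Cr³⁺(aq), Q = [Cr³⁺(aq)]^2 / [Ni²⁺(aq)]^3 = 0.0132, giving log Q = −1.881.
By the Nernst equation, E = +0.483 − (0.0592/6)·(−1.881) = +0.50 V.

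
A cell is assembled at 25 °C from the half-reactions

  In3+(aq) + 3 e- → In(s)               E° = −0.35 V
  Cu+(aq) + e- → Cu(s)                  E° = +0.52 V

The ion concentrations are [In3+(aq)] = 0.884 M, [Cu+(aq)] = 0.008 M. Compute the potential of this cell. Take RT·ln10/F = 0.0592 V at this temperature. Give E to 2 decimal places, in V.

+0.75 V

Cu⁺/Cu is reduced (cathode, E° = +0.52 V) and In³⁺/In is oxidized (anode).
E°cell = +0.52 − (−0.35) = +0.87 V, with n = 3 electrons transferred.
For the overall reaction 3 Cu+(aq) + In(s) → 3 Cu(s) + In3+(aq), Q = [In3+(aq)] / [Cu+(aq)]^3 = 1.73×10^6, giving log Q = 6.237.
Applying E = E° − (RT ln10/nF)·log Q gives +0.87 − (0.0592/3)(6.237) = +0.75 V.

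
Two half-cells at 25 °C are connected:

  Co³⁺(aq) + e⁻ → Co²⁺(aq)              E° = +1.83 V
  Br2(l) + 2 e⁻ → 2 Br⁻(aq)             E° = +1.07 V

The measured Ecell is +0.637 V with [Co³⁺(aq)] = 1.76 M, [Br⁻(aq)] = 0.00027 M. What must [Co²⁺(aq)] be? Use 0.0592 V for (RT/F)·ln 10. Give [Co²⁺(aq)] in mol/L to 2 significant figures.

With Co³⁺/Co²⁺ at the cathode and Br₂/Br⁻ at the anode, E°cell = +1.83 − (+1.07) = +0.76 V (n = 2).
From the Nernst equation, log Q = n(E° − E)/0.0592 = 2·(+0.76 − (+0.637))/0.0592 = 4.155.
For 2 Co³⁺(aq) + 2 Br⁻(aq) → 2 Co²⁺(aq) + Br2(l), the reaction quotient is Q = [Co²⁺(aq)]^2 / ([Co³⁺(aq)]^2·[Br⁻(aq)]^2).
Solving for the unknown gives log [Co²⁺(aq)] = −1.246, so [Co²⁺(aq)] ≈ 0.057 M.

0.057 M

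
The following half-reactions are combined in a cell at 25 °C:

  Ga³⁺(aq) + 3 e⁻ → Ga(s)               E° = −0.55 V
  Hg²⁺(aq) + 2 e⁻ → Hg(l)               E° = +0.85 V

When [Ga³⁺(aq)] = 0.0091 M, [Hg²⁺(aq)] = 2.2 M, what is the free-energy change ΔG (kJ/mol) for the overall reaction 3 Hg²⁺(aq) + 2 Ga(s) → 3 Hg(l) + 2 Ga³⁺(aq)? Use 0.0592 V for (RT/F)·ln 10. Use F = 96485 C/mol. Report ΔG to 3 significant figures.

−840 kJ/mol

The standard cell potential is +0.85 − (−0.55) = +1.40 V, with n = 6 electrons in the balanced equation.
Q = [Ga³⁺(aq)]^2 / [Hg²⁺(aq)]^3 = 7.78×10^−6, so log Q = −5.109 and E = +1.40 − (0.0592/6)(−5.109) = +1.4504 V.
Then ΔG = −nFE = −6 × 96485 × +1.4504 J/mol = −840 kJ/mol.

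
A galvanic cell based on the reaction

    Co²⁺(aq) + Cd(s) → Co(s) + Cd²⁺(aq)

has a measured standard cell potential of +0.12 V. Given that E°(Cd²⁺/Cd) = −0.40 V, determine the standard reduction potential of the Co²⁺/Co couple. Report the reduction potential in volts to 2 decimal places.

In the reaction as written the Co²⁺/Co couple is reduced (cathode) and Cd²⁺/Cd is oxidized (anode), so E°cell = E°(Co²⁺/Co) − E°(Cd²⁺/Cd).
E°(Co²⁺/Co) = E°cell + E°(anode) = +0.12 + (−0.40) = −0.28 V.

−0.28 V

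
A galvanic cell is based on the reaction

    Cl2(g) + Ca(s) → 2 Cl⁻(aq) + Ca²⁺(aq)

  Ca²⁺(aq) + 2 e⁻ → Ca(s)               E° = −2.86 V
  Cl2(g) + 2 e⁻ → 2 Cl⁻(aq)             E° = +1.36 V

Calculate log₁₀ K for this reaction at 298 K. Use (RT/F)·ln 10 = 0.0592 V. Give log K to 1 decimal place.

The Cl₂/Cl⁻ couple is reduced (cathode); E°cell = +1.36 − (−2.86) = +4.22 V with n = 2.
At equilibrium E = 0, so log K = nE°cell / 0.0592 = (2)(+4.22) / 0.0592 = 142.6.

log K = 142.6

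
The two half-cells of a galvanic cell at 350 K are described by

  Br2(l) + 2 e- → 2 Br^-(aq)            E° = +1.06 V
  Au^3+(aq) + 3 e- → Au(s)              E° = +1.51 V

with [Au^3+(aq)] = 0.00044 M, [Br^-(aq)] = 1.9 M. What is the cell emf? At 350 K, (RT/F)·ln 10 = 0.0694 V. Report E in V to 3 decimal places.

Since E°(Au³⁺/Au) > E°(Br₂/Br⁻), Au³⁺/Au serves as the cathode.
E°cell = E°cat − E°an = +1.51 − (+1.06) = +0.45 V; n = 6.
For the overall reaction 2 Au^3+(aq) + 6 Br^-(aq) → 2 Au(s) + 3 Br2(l), Q = 1 / ([Au^3+(aq)]^2·[Br^-(aq)]^6) = 1.1×10^5, giving log Q = 5.041.
E = E° − (0.0694/n)·log Q = +0.45 − (0.0694/6)(5.041) = +0.392 V.

+0.392 V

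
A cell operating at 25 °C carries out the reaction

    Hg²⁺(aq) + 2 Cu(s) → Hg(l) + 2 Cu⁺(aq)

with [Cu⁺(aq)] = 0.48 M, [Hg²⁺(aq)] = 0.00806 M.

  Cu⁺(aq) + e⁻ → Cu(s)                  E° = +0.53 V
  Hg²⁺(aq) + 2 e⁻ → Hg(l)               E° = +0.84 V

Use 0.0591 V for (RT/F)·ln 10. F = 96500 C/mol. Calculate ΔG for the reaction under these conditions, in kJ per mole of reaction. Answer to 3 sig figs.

E°cell = +0.84 − (+0.53) = +0.31 V; the balanced reaction transfers n = 2 electrons.
The reaction quotient is [Cu⁺(aq)]^2 / [Hg²⁺(aq)] = 28.6; by Nernst, E = +0.31 − (0.0591/2)(1.456) = +0.2670 V.
Finally ΔG = −nFE = −(2)(96500 C/mol)(+0.2670 V) = −51.5 kJ/mol.

−51.5 kJ/mol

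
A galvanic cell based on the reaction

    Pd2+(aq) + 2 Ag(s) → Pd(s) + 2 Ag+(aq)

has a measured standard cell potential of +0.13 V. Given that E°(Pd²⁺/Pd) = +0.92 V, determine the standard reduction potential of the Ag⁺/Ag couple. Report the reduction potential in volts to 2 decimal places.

In the reaction as written the Pd²⁺/Pd couple is reduced (cathode) and Ag⁺/Ag is oxidized (anode), so E°cell = E°(Pd²⁺/Pd) − E°(Ag⁺/Ag).
E°(Ag⁺/Ag) = E°(cathode) − E°cell = +0.92 − (+0.13) = +0.79 V.

+0.79 V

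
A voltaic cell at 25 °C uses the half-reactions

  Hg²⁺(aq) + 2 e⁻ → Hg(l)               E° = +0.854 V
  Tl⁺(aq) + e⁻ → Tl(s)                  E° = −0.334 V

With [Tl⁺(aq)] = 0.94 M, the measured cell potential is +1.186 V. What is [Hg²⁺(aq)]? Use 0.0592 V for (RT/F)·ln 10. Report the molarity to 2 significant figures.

Hg²⁺/Hg is the cathode (higher E°); E°cell = +0.854 − (−0.334) = +1.188 V with n = 2.
Rearranging E = E° − (0.0592/n)·log Q gives log Q = 2(+1.188 − (+1.186))/0.0592 = 0.068.
For Hg²⁺(aq) + 2 Tl(s) → Hg(l) + 2 Tl⁺(aq), the reaction quotient is Q = [Tl⁺(aq)]^2 / [Hg²⁺(aq)].
Isolating [Hg²⁺(aq)] in Q = 10^{0.068} yields log [Hg²⁺(aq)] = −0.122, i.e. 0.76 M.

0.76 M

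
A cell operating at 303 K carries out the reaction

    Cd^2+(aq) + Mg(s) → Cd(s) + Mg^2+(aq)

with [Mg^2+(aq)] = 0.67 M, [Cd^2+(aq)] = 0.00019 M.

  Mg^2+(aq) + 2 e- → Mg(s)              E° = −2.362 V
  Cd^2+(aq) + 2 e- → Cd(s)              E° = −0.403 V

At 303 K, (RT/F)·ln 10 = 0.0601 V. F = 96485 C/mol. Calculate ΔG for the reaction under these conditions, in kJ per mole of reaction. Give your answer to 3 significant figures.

−357 kJ/mol

E°cell = −0.403 − (−2.362) = +1.959 V; the balanced reaction transfers n = 2 electrons.
Q = [Mg^2+(aq)] / [Cd^2+(aq)] = 3.53×10^3, so log Q = 3.547 and E = +1.959 − (0.0601/2)(3.547) = +1.8524 V.
Finally ΔG = −nFE = −(2)(96485 C/mol)(+1.8524 V) = −357 kJ/mol.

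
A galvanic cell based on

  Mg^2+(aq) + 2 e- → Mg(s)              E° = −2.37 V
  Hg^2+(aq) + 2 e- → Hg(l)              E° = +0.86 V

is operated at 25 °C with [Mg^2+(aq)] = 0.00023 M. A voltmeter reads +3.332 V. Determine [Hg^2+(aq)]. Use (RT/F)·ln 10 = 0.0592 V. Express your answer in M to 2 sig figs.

The Hg²⁺/Hg couple has the larger reduction potential, so it is the cathode: E°cell = +0.86 − (−2.37) = +3.23 V and n = 2.
Since E = E° − (0.0592/n)·log Q, log Q = n(E° − E)/0.0592 = −3.446.
For Hg^2+(aq) + Mg(s) → Hg(l) + Mg^2+(aq), the reaction quotient is Q = [Mg^2+(aq)] / [Hg^2+(aq)].
Isolating [Hg^2+(aq)] in Q = 10^{−3.446} yields log [Hg^2+(aq)] = −0.192, i.e. 0.64 M.

0.64 M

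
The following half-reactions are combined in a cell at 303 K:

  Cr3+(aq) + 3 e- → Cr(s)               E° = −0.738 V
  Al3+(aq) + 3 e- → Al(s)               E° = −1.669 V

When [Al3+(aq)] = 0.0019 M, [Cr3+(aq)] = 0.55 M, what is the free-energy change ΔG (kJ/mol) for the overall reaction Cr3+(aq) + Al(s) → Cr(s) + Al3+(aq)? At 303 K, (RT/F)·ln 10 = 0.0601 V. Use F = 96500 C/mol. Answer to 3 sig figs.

−284 kJ/mol

The standard cell potential is −0.738 − (−1.669) = +0.931 V, with n = 3 electrons in the balanced equation.
The reaction quotient is [Al3+(aq)] / [Cr3+(aq)] = 0.00345; by Nernst, E = +0.931 − (0.0601/3)(−2.462) = +0.9803 V.
ΔG = −nFE = −(3)(96500)(+0.9803) J/mol = −284 kJ/mol.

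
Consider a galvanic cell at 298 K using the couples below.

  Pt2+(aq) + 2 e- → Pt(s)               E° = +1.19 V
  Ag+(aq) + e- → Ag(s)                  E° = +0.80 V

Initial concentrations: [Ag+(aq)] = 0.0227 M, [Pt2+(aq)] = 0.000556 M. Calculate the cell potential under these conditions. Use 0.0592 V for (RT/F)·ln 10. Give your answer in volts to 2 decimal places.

+0.39 V

Pt²⁺/Pt is reduced (cathode, E° = +1.19 V) and Ag⁺/Ag is oxidized (anode).
The standard potential is +1.19 − (+0.80) = +0.39 V and the balanced reaction transfers n = 2 electrons.
The balanced reaction is Pt2+(aq) + 2 Ag(s) → Pt(s) + 2 Ag+(aq), so Q = [Ag+(aq)]^2 / [Pt2+(aq)] = 0.927 and log Q = −0.033.
By the Nernst equation, E = +0.39 − (0.0592/2)·(−0.033) = +0.39 V.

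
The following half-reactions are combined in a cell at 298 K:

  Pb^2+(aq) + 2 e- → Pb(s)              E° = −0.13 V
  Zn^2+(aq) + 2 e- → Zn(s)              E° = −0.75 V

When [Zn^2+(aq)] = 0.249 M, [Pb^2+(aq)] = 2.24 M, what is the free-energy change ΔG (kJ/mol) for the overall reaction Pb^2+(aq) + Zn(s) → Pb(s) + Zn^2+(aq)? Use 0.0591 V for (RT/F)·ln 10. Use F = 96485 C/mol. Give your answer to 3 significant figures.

−125 kJ/mol

E°cell = −0.13 − (−0.75) = +0.62 V; the balanced reaction transfers n = 2 electrons.
Q = [Zn^2+(aq)] / [Pb^2+(aq)] = 0.111, so log Q = −0.954 and E = +0.62 − (0.0591/2)(−0.954) = +0.6482 V.
Finally ΔG = −nFE = −(2)(96485 C/mol)(+0.6482 V) = −125 kJ/mol.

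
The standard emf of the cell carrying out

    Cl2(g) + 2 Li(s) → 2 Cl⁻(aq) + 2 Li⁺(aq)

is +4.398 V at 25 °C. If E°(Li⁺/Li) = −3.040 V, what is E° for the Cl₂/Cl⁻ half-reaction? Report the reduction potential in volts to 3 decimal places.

In the reaction as written the Cl₂/Cl⁻ couple is reduced (cathode) and Li⁺/Li is oxidized (anode), so E°cell = E°(Cl₂/Cl⁻) − E°(Li⁺/Li).
E°(Cl₂/Cl⁻) = E°cell + E°(anode) = +4.398 + (−3.040) = +1.358 V.

+1.358 V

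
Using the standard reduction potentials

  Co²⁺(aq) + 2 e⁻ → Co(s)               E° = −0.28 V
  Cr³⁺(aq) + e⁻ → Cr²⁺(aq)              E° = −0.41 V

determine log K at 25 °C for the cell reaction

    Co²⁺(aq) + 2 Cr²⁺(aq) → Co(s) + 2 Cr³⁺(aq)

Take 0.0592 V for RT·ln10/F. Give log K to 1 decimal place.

The Co²⁺/Co couple is reduced (cathode); E°cell = −0.28 − (−0.41) = +0.13 V with n = 2.
At equilibrium E = 0, so log K = nE°cell / 0.0592 = (2)(+0.13) / 0.0592 = 4.4.

log K = 4.4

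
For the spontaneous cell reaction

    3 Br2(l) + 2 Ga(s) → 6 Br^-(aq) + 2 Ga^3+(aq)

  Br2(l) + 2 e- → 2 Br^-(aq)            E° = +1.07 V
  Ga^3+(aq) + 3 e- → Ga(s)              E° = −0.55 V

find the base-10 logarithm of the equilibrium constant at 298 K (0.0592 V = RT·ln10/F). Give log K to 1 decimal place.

The Br₂/Br⁻ couple is reduced (cathode); E°cell = +1.07 − (−0.55) = +1.62 V with n = 6.
At equilibrium E = 0, so log K = nE°cell / 0.0592 = (6)(+1.62) / 0.0592 = 164.2.

log K = 164.2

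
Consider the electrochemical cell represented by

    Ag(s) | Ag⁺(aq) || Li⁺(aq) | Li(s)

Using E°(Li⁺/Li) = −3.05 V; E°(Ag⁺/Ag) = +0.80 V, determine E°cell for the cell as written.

By convention the left-hand electrode in cell notation is the anode (oxidation) and the right-hand electrode is the cathode (reduction).
E°cell = E°(right) − E°(left) = −3.05 − (+0.80) = −3.85 V.
The negative sign shows that, as written, the cell would require an external voltage to drive the reaction.

−3.85 V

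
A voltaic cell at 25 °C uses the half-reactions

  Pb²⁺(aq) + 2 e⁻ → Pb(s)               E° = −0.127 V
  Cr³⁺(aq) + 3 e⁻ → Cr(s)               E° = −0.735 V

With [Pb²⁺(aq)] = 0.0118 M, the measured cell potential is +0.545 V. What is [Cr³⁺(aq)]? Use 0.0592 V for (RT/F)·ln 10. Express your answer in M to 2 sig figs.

2.0 M

The Pb²⁺/Pb couple has the larger reduction potential, so it is the cathode: E°cell = −0.127 − (−0.735) = +0.608 V and n = 6.
From the Nernst equation, log Q = n(E° − E)/0.0592 = 6·(+0.608 − (+0.545))/0.0592 = 6.385.
Balancing electrons gives 3 Pb²⁺(aq) + 2 Cr(s) → 3 Pb(s) + 2 Cr³⁺(aq); thus Q = [Cr³⁺(aq)]^2 / [Pb²⁺(aq)]^3.
Substituting the known concentrations and solving, log [Cr³⁺(aq)] = 0.300 and [Cr³⁺(aq)] = 2.0 M.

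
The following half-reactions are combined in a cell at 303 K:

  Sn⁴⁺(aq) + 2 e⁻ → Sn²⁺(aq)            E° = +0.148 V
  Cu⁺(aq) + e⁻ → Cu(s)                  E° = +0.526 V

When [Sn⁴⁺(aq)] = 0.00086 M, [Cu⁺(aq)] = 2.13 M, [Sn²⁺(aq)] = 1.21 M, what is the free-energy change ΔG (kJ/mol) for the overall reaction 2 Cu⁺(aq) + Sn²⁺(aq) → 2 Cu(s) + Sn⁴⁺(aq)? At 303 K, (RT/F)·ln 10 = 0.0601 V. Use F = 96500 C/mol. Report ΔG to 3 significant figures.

E°cell = +0.526 − (+0.148) = +0.378 V; the balanced reaction transfers n = 2 electrons.
Q = [Sn⁴⁺(aq)] / ([Cu⁺(aq)]^2·[Sn²⁺(aq)]) = 0.000157, so log Q = −3.805 and E = +0.378 − (0.0601/2)(−3.805) = +0.4923 V.
ΔG = −nFE = −(2)(96500)(+0.4923) J/mol = −95.0 kJ/mol.

−95.0 kJ/mol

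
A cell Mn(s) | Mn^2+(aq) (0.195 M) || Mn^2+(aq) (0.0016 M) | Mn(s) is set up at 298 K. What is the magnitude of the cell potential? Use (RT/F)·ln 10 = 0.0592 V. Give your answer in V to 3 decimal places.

0.062 V

For a concentration cell E°cell = 0, since both electrodes use the same couple.
The compartment with the higher Mn^2+(aq) concentration (0.195 M) acts as the cathode; ions are reduced there and produced at the dilute (0.0016 M) anode.
With n = 2, Ecell = −(0.0592/2)·log([dilute]/[conc]) = −(0.0592/2)·log(0.0016/0.195) = +0.062 V.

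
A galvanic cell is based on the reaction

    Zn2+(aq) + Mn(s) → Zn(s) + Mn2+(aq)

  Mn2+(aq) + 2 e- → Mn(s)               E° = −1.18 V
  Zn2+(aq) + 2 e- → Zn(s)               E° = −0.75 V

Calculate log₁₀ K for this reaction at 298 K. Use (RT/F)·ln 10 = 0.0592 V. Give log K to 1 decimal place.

log K = 14.5

The Zn²⁺/Zn couple is reduced (cathode); E°cell = −0.75 − (−1.18) = +0.43 V with n = 2.
At equilibrium E = 0, so log K = nE°cell / 0.0592 = (2)(+0.43) / 0.0592 = 14.5.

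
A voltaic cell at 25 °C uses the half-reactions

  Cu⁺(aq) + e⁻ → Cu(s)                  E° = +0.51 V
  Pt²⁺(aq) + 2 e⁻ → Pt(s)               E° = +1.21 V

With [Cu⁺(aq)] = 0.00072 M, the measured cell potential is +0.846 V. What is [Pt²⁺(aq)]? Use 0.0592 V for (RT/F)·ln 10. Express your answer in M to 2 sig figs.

With Pt²⁺/Pt at the cathode and Cu⁺/Cu at the anode, E°cell = +1.21 − (+0.51) = +0.70 V (n = 2).
Since E = E° − (0.0592/n)·log Q, log Q = n(E° − E)/0.0592 = −4.932.
The balanced reaction is Pt²⁺(aq) + 2 Cu(s) → Pt(s) + 2 Cu⁺(aq), so Q = [Cu⁺(aq)]^2 / [Pt²⁺(aq)].
Solving for the unknown gives log [Pt²⁺(aq)] = −1.353, so [Pt²⁺(aq)] ≈ 0.044 M.

0.044 M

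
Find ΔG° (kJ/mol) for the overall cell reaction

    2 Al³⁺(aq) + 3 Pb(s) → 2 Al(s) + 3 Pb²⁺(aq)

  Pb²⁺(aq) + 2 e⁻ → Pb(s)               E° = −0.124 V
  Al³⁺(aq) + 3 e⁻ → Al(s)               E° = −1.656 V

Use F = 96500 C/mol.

+887 kJ/mol

In the reaction as written Al³⁺(aq) is reduced, so the Al³⁺/Al couple is the cathode and Pb²⁺/Pb is the anode.
E°cell = −1.656 − (−0.124) = −1.532 V; balancing electrons gives n = 6.
ΔG° = −nFE°cell = −(6)(96500)(−1.532) J/mol = +887 kJ/mol.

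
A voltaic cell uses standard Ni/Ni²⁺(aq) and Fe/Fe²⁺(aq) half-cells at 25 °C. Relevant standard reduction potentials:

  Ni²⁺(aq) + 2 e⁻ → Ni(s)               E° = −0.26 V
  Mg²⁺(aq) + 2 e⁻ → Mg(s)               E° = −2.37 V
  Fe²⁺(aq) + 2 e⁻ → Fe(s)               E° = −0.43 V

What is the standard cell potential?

The Ni²⁺/Ni couple has the higher E°, so Ni ion is reduced (cathode) and Fe is oxidized (anode).
E°cell = E°(cathode) − E°(anode) = −0.26 − (−0.43) = +0.17 V.

+0.17 V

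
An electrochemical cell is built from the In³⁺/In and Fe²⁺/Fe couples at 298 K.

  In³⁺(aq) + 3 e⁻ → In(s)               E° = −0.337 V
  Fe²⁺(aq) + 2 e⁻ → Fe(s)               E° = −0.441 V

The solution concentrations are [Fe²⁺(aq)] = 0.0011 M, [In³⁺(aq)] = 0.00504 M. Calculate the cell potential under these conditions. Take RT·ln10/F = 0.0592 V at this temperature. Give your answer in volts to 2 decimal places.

The In³⁺/In couple has the more positive E°, so it is the cathode; Fe²⁺/Fe is the anode.
E°cell = E°cat − E°an = −0.337 − (−0.441) = +0.104 V; n = 6.
For the overall reaction 2 In³⁺(aq) + 3 Fe(s) → 2 In(s) + 3 Fe²⁺(aq), Q = [Fe²⁺(aq)]^3 / [In³⁺(aq)]^2 = 5.24×10^−5, giving log Q = −4.281.
Applying E = E° − (RT ln10/nF)·log Q gives +0.104 − (0.0592/6)(−4.281) = +0.15 V.

+0.15 V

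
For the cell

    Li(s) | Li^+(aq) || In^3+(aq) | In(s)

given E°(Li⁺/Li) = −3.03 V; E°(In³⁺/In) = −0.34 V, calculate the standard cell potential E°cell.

+2.69 V

By convention the left-hand electrode in cell notation is the anode (oxidation) and the right-hand electrode is the cathode (reduction).
E°cell = E°(right) − E°(left) = −0.34 − (−3.03) = +2.69 V.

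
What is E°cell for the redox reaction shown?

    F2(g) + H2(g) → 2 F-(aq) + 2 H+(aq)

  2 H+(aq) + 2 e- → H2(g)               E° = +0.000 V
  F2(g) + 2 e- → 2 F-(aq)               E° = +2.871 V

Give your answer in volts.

+2.871 V

In the reaction as written, F2(g) is reduced (cathode) and H+(aq) is produced by oxidation at the anode.
E°cell = E°(cathode) − E°(anode) = +2.871 − (+0.000) = +2.871 V.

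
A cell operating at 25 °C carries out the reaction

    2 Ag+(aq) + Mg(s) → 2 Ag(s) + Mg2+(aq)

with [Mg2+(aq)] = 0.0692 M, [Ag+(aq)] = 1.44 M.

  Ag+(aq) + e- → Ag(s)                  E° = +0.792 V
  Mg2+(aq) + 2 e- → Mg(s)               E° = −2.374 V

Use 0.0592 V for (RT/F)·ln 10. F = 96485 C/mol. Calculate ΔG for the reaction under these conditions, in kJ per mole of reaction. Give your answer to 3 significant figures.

−619 kJ/mol

The standard cell potential is +0.792 − (−2.374) = +3.166 V, with n = 2 electrons in the balanced equation.
Q = [Mg2+(aq)] / [Ag+(aq)]^2 = 0.0334, so log Q = −1.477 and E = +3.166 − (0.0592/2)(−1.477) = +3.2097 V.
Then ΔG = −nFE = −2 × 96485 × +3.2097 J/mol = −619 kJ/mol.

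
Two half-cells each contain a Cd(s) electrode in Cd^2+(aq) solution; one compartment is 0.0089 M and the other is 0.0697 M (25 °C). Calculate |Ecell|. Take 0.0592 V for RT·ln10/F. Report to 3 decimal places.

For a concentration cell E°cell = 0, since both electrodes use the same couple.
The compartment with the higher Cd^2+(aq) concentration (0.0697 M) acts as the cathode; ions are reduced there and produced at the dilute (0.0089 M) anode.
With n = 2, Ecell = −(0.0592/2)·log([dilute]/[conc]) = −(0.0592/2)·log(0.0089/0.0697) = +0.026 V.

0.026 V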